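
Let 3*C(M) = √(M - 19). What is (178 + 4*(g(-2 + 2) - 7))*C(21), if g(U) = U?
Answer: 50*√2 ≈ 70.711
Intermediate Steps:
C(M) = √(-19 + M)/3 (C(M) = √(M - 19)/3 = √(-19 + M)/3)
(178 + 4*(g(-2 + 2) - 7))*C(21) = (178 + 4*((-2 + 2) - 7))*(√(-19 + 21)/3) = (178 + 4*(0 - 7))*(√2/3) = (178 + 4*(-7))*(√2/3) = (178 - 28)*(√2/3) = 150*(√2/3) = 50*√2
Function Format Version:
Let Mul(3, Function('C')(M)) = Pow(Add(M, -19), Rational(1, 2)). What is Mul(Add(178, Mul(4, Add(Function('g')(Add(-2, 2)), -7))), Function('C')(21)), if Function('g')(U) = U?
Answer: Mul(50, Pow(2, Rational(1, 2))) ≈ 70.711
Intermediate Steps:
Function('C')(M) = Mul(Rational(1, 3), Pow(Add(-19, M), Rational(1, 2))) (Function('C')(M) = Mul(Rational(1, 3), Pow(Add(M, -19), Rational(1, 2))) = Mul(Rational(1, 3), Pow(Add(-19, M), Rational(1, 2))))
Mul(Add(178, Mul(4, Add(Function('g')(Add(-2, 2)), -7))), Function('C')(21)) = Mul(Add(178, Mul(4, Add(Add(-2, 2), -7))), Mul(Rational(1, 3), Pow(Add(-19, 21), Rational(1, 2)))) = Mul(Add(178, Mul(4, Add(0, -7))), Mul(Rational(1, 3), Pow(2, Rational(1, 2)))) = Mul(Add(178, Mul(4, -7)), Mul(Rational(1, 3), Pow(2, Rational(1, 2)))) = Mul(Add(178, -28), Mul(Rational(1, 3), Pow(2, Rational(1, 2)))) = Mul(150, Mul(Rational(1, 3), Pow(2, Rational(1, 2)))) = Mul(50, Pow(2, Rational(1, 2)))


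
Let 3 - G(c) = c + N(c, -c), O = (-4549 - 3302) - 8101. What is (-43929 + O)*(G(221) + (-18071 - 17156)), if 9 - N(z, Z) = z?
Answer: 2109787273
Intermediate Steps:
O = -15952 (O = -7851 - 8101 = -15952)
N(z, Z) = 9 - z
G(c) = -6 (G(c) = 3 - (c + (9 - c)) = 3 - 1*9 = 3 - 9 = -6)
(-43929 + O)*(G(221) + (-18071 - 17156)) = (-43929 - 15952)*(-6 + (-18071 - 17156)) = -59881*(-6 - 35227) = -59881*(-35233) = 2109787273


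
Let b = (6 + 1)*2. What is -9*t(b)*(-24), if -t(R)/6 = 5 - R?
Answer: 11664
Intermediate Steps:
b = 14 (b = 7*2 = 14)
t(R) = -30 + 6*R (t(R) = -6*(5 - R) = -30 + 6*R)
-9*t(b)*(-24) = -9*(-30 + 6*14)*(-24) = -9*(-30 + 84)*(-24) = -9*54*(-24) = -486*(-24) = 11664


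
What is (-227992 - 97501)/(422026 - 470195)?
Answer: 325493/48169 ≈ 6.7573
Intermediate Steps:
(-227992 - 97501)/(422026 - 470195) = -325493/(-48169) = -325493*(-1/48169) = 325493/48169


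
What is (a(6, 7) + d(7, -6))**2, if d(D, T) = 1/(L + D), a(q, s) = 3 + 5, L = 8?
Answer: 14641/225 ≈ 65.071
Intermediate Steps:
a(q, s) = 8
d(D, T) = 1/(8 + D)
(a(6, 7) + d(7, -6))**2 = (8 + 1/(8 + 7))**2 = (8 + 1/15)**2 = (121/15)**2 = 14641/225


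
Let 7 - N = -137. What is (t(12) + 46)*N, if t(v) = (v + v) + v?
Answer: 11808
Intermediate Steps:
t(v) = 3*v (t(v) = 2*v + v = 3*v)
N = 144 (N = 7 - 1*(-137) = 7 + 137 = 144)
(t(12) + 46)*N = (3*12 + 46)*144 = (36 + 46)*144 = 82*144 = 11808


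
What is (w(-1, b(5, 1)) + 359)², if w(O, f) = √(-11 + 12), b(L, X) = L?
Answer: 129600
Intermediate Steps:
w(O, f) = 1 (w(O, f) = √1 = 1)
(w(-1, b(5, 1)) + 359)² = (1 + 359)² = 360² = 129600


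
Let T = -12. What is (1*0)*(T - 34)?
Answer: 0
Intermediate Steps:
(1*0)*(T - 34) = (1*0)*(-12 - 34) = 0*(-46) = 0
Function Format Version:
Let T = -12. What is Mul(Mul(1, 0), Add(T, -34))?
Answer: 0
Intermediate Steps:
Mul(Mul(1, 0), Add(T, -34)) = Mul(Mul(1, 0), Add(-12, -34)) = Mul(0, -46) = 0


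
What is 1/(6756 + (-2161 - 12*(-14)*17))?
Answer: 1/7451 ≈ 0.00013421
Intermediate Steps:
1/(6756 + (-2161 - 12*(-14)*17)) = 1/(6756 + (-2161 + 168*17)) = 1/(6756 + (-2161 + 2856)) = 1/(6756 + 695) = 1/7451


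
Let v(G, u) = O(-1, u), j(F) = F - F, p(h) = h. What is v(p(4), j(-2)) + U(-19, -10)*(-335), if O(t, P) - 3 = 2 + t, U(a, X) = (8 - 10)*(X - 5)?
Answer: -10046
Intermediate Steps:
U(a, X) = 10 - 2*X (U(a, X) = -2*(-5 + X) = 10 - 2*X)
O(t, P) = 5 + t (O(t, P) = 3 + (2 + t) = 5 + t)
j(F) = 0
v(G, u) = 4 (v(G, u) = 5 - 1 = 4)
v(p(4), j(-2)) + U(-19, -10)*(-335) = 4 + (10 - 2*(-10))*(-335) = 4 + (10 + 20)*(-335) = 4 + 30*(-335) = 4 - 10050 = -10046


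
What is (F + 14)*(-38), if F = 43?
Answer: -2166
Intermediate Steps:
(F + 14)*(-38) = (43 + 14)*(-38) = 57*(-38) = -2166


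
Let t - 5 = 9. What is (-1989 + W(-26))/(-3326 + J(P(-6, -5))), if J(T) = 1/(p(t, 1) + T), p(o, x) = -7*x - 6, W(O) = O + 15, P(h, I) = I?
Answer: 36000/59869 ≈ 0.60131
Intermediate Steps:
t = 14 (t = 5 + 9 = 14)
W(O) = 15 + O
p(o, x) = -6 - 7*x
J(T) = 1/(-13 + T) (J(T) = 1/((-6 - 7*1) + T) = 1/((-6 - 7) + T) = 1/(-13 + T))
(-1989 + W(-26))/(-3326 + J(P(-6, -5))) = (-1989 + (15 - 26))/(-3326 + 1/(-13 - 5)) = (-1989 - 11)/(-3326 + 1/(-18)) = -2000/(-3326 - 1/18) = -2000/(-59869/18) = -2000*(-18/59869) = 36000/59869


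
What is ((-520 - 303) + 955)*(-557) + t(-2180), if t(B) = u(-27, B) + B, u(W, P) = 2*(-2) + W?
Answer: -75735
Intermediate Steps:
u(W, P) = -4 + W
t(B) = -31 + B (t(B) = (-4 - 27) + B = -31 + B)
((-520 - 303) + 955)*(-557) + t(-2180) = ((-520 - 303) + 955)*(-557) + (-31 - 2180) = (-823 + 955)*(-557) - 2211 = 132*(-557) - 2211 = -73524 - 2211 = -75735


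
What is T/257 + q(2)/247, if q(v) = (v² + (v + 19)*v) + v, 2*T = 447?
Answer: 135081/126958 ≈ 1.0640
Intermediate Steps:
T = 447/2 (T = (½)*447 = 447/2 ≈ 223.50)
q(v) = v + v² + v*(19 + v) (q(v) = (v² + (19 + v)*v) + v = (v² + v*(19 + v)) + v = v + v² + v*(19 + v))
T/257 + q(2)/247 = (447/2)/257 + (2*2*(10 + 2))/247 = (447/2)*(1/257) + (2*2*12)*(1/247) = 447/514 + 48*(1/247) = 447/514 + 48/247 = 135081/126958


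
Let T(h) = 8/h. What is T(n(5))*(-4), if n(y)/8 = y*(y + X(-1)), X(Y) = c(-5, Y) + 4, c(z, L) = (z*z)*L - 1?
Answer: 4/85 ≈ 0.047059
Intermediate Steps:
c(z, L) = -1 + L*z**2 (c(z, L) = z**2*L - 1 = L*z**2 - 1 = -1 + L*z**2)
X(Y) = 3 + 25*Y (X(Y) = (-1 + Y*(-5)**2) + 4 = (-1 + Y*25) + 4 = (-1 + 25*Y) + 4 = 3 + 25*Y)
n(y) = 8*y*(-22 + y) (n(y) = 8*(y*(y + (3 + 25*(-1)))) = 8*(y*(y + (3 - 25))) = 8*(y*(y - 22)) = 8*(y*(-22 + y)) = 8*y*(-22 + y))
T(n(5))*(-4) = (8/((8*5*(-22 + 5))))*(-4) = (8/((8*5*(-17))))*(-4) = (8/(-680))*(-4) = (8*(-1/680))*(-4) = -1/85*(-4) = 4/85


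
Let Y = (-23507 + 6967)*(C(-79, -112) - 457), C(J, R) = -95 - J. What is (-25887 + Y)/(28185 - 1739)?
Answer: 7797533/26446 ≈ 294.85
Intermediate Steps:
Y = 7823420 (Y = (-23507 + 6967)*((-95 - 1*(-79)) - 457) = -16540*((-95 + 79) - 457) = -16540*(-16 - 457) = -16540*(-473) = 7823420)
(-25887 + Y)/(28185 - 1739) = (-25887 + 7823420)/(28185 - 1739) = 7797533/26446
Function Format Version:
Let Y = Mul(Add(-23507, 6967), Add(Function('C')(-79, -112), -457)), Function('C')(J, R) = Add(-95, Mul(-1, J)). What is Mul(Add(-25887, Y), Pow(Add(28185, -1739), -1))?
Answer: Rational(7797533, 26446) ≈ 294.85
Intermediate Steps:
Y = 7823420 (Y = Mul(Add(-23507, 6967), Add(Add(-95, Mul(-1, -79)), -457)) = Mul(-16540, Add(Add(-95, 79), -457)) = Mul(-16540, Add(-16, -457)) = Mul(-16540, -473) = 7823420)
Mul(Add(-25887, Y), Pow(Add(28185, -1739), -1)) = Mul(Add(-25887, 7823420), Pow(Add(28185, -1739), -1)) = Mul(7797533, Pow(26446, -1)) = Mul(7797533, Rational(1, 26446)) = Rational(7797533, 26446)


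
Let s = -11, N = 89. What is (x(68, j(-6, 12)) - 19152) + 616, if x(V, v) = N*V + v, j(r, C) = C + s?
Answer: -12483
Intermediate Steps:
j(r, C) = -11 + C (j(r, C) = C - 11 = -11 + C)
x(V, v) = v + 89*V (x(V, v) = 89*V + v = v + 89*V)
(x(68, j(-6, 12)) - 19152) + 616 = (((-11 + 12) + 89*68) - 19152) + 616 = ((1 + 6052) - 19152) + 616 = (6053 - 19152) + 616 = -13099 + 616 = -12483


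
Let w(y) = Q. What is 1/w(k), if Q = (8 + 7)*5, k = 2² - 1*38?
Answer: 1/75 ≈ 0.013333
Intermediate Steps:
k = -34 (k = 4 - 38 = -34)
Q = 75 (Q = 15*5 = 75)
w(y) = 75
1/w(k) = 1/75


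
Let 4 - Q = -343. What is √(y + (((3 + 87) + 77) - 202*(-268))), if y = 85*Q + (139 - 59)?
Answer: √83878 ≈ 289.62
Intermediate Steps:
Q = 347 (Q = 4 - 1*(-343) = 4 + 343 = 347)
y = 29575 (y = 85*347 + (139 - 59) = 29495 + 80 = 29575)
√(y + (((3 + 87) + 77) - 202*(-268))) = √(29575 + (((3 + 87) + 77) - 202*(-268))) = √(29575 + ((90 + 77) + 54136)) = √(29575 + (167 + 54136)) = √(29575 + 54303) = √83878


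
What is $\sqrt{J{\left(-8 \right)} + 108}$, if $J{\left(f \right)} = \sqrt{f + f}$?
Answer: $2 \sqrt{27 + i} \approx 10.394 + 0.19242 i$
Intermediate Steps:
$J{\left(f \right)} = \sqrt{2} \sqrt{f}$ ($J{\left(f \right)} = \sqrt{2 f} = \sqrt{2} \sqrt{f}$)
$\sqrt{J{\left(-8 \right)} + 108} = \sqrt{\sqrt{2} \sqrt{-8} + 108} = \sqrt{\sqrt{2} \cdot 2 i \sqrt{2} + 108} = \sqrt{4 i + 108} = \sqrt{108 + 4 i}$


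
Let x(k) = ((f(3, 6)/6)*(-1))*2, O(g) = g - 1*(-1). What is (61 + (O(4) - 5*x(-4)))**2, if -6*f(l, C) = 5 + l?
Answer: 329476/81 ≈ 4067.6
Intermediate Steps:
f(l, C) = -5/6 - l/6 (f(l, C) = -(5 + l)/6 = -5/6 - l/6)
O(g) = 1 + g (O(g) = g + 1 = 1 + g)
x(k) = 4/9 (x(k) = (((-5/6 - 1/6*3)/6)*(-1))*2 = (((-5/6 - 1/2)*(1/6))*(-1))*2 = (-4/3*1/6*(-1))*2 = -2/9*(-1)*2 = (2/9)*2 = 4/9)
(61 + (O(4) - 5*x(-4)))**2 = (61 + ((1 + 4) - 5*4/9))**2 = (61 + (5 - 20/9))**2 = (61 + 25/9)**2 = (574/9)**2 = 329476/81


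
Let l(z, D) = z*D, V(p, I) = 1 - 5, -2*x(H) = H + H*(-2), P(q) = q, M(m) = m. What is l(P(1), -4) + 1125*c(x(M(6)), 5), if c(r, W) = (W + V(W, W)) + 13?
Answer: 15746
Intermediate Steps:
x(H) = H/2 (x(H) = -(H + H*(-2))/2 = -(H - 2*H)/2 = -(-1)*H/2 = H/2)
V(p, I) = -4
c(r, W) = 9 + W (c(r, W) = (W - 4) + 13 = (-4 + W) + 13 = 9 + W)
l(z, D) = D*z
l(P(1), -4) + 1125*c(x(M(6)), 5) = -4*1 + 1125*(9 + 5) = -4 + 1125*14 = -4 + 15750 = 15746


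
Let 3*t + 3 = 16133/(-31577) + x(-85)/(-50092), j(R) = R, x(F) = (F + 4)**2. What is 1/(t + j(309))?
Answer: 52145772/16049740513 ≈ 0.0032490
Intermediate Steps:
x(F) = (4 + F)**2
t = -63303035/52145772 (t = -1 + (16133/(-31577) + (4 - 85)**2/(-50092))/3 = -1 + (16133*(-1/31577) + (-81)**2*(-1/50092))/3 = -1 + (-1241/2429 + 6561*(-1/50092))/3 = -1 + (-1241/2429 - 6561/50092)/3 = -1 + (1/3)*(-11157263/17381924) = -1 - 11157263/52145772 = -63303035/52145772 ≈ -1.2140)
1/(t + j(309)) = 1/(-63303035/52145772 + 309) = 1/(16049740513/52145772) = 52145772/16049740513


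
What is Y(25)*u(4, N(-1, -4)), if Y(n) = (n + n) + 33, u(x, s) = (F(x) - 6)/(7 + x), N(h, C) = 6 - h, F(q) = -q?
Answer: -830/11 ≈ -75.455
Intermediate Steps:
u(x, s) = (-6 - x)/(7 + x) (u(x, s) = (-x - 6)/(7 + x) = (-6 - x)/(7 + x))
Y(n) = 33 + 2*n (Y(n) = 2*n + 33 = 33 + 2*n)
Y(25)*u(4, N(-1, -4)) = (33 + 2*25)*((-6 - 1*4)/(7 + 4)) = (33 + 50)*((-6 - 4)/11) = 83*((1/11)*(-10)) = 83*(-10/11) = -830/11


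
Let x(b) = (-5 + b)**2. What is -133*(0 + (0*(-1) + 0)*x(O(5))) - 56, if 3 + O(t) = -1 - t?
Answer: -56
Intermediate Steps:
O(t) = -4 - t (O(t) = -3 + (-1 - t) = -4 - t)
-133*(0 + (0*(-1) + 0)*x(O(5))) - 56 = -133*(0 + (0*(-1) + 0)*(-5 + (-4 - 1*5))**2) - 56 = -133*(0 + (0 + 0)*(-5 + (-4 - 5))**2) - 56 = -133*(0 + 0*(-5 - 9)**2) - 56 = -133*(0 + 0*(-14)**2) - 56 = -133*(0 + 0*196) - 56 = -133*(0 + 0) - 56 = -133*0 - 56 = 0 - 56 = -56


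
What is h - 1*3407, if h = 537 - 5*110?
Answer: -3420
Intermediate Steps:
h = -13 (h = 537 - 550 = -13)
h - 1*3407 = -13 - 1*3407 = -13 - 3407 = -3420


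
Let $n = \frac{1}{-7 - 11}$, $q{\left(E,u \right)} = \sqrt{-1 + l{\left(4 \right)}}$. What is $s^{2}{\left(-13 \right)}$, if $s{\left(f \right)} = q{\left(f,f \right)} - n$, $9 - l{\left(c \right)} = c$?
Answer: $\frac{1369}{324} \approx 4.2253$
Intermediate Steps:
$l{\left(c \right)} = 9 - c$
$q{\left(E,u \right)} = 2$ ($q{\left(E,u \right)} = \sqrt{-1 + \left(9 - 4\right)} = \sqrt{-1 + 5} = \sqrt{4} = 2$)
$n = - \frac{1}{18}$ ($n = \frac{1}{-7 - 11} = \frac{1}{-18} = - \frac{1}{18} \approx -0.055556$)
$s{\left(f \right)} = \frac{37}{18}$ ($s{\left(f \right)} = 2 - - \frac{1}{18} = 2 + \frac{1}{18} = \frac{37}{18}$)
$s^{2}{\left(-13 \right)} = \left(\frac{37}{18}\right)^{2} = \frac{1369}{324}$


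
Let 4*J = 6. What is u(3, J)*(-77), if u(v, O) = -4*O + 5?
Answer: 77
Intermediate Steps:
J = 3/2 (J = (¼)*6 = 3/2 ≈ 1.5000)
u(v, O) = 5 - 4*O
u(3, J)*(-77) = (5 - 4*3/2)*(-77) = (5 - 6)*(-77) = -1*(-77) = 77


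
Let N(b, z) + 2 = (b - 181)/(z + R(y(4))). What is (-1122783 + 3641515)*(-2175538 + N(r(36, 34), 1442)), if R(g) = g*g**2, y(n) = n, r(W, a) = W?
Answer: -4126140650713910/753 ≈ -5.4796e+12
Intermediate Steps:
R(g) = g**3
N(b, z) = -2 + (-181 + b)/(64 + z) (N(b, z) = -2 + (b - 181)/(z + 4**3) = -2 + (-181 + b)/(z + 64) = -2 + (-181 + b)/(64 + z))
(-1122783 + 3641515)*(-2175538 + N(r(36, 34), 1442)) = (-1122783 + 3641515)*(-2175538 + (-309 + 36 - 2*1442)/(64 + 1442)) = 2518732*(-2175538 + (-309 + 36 - 2884)/1506) = 2518732*(-2175538 + (1/1506)*(-3157)) = 2518732*(-2175538 - 3157/1506) = 2518732*(-3276363385/1506) = -4126140650713910/753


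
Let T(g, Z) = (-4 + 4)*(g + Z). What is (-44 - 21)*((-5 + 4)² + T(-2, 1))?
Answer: -65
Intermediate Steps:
T(g, Z) = 0 (T(g, Z) = 0*(Z + g) = 0)
(-44 - 21)*((-5 + 4)² + T(-2, 1)) = (-44 - 21)*((-5 + 4)² + 0) = -65*((-1)² + 0) = -65*(1 + 0) = -65*1 = -65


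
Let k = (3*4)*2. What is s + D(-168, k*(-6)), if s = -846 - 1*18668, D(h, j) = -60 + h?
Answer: -19742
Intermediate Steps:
k = 24 (k = 12*2 = 24)
s = -19514 (s = -846 - 18668 = -19514)
s + D(-168, k*(-6)) = -19514 + (-60 - 168) = -19514 - 228 = -19742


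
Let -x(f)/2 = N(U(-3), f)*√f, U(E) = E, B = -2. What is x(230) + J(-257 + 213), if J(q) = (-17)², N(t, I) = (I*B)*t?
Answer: 289 - 2760*√230 ≈ -41569.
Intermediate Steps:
N(t, I) = -2*I*t (N(t, I) = (I*(-2))*t = (-2*I)*t = -2*I*t)
x(f) = -12*f^(3/2) (x(f) = -2*(-2*f*(-3))*√f = -2*6*f*√f = -12*f^(3/2))
J(q) = 289
x(230) + J(-257 + 213) = -2760*√230 + 289 = 289 - 2760*√230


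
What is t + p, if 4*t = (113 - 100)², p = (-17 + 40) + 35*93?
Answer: 13281/4 ≈ 3320.3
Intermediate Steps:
p = 3278 (p = 23 + 3255 = 3278)
t = 169/4 (t = (113 - 100)²/4 = (¼)*13² = (¼)*169 = 169/4 ≈ 42.250)
t + p = 169/4 + 3278 = 13281/4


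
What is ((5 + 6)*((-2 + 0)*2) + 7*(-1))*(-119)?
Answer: 6069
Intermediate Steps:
((5 + 6)*((-2 + 0)*2) + 7*(-1))*(-119) = (11*(-2*2) - 7)*(-119) = (11*(-4) - 7)*(-119) = (-44 - 7)*(-119) = -51*(-119) = 6069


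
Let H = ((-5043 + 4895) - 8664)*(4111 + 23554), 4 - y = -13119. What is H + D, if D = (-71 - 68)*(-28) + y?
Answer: -243766965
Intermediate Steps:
y = 13123 (y = 4 - 1*(-13119) = 4 + 13119 = 13123)
H = -243783980 (H = (-148 - 8664)*27665 = -8812*27665 = -243783980)
D = 17015 (D = (-71 - 68)*(-28) + 13123 = -139*(-28) + 13123 = 3892 + 13123 = 17015)
H + D = -243783980 + 17015 = -243766965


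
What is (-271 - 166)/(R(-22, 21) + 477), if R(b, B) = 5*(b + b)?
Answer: -437/257 ≈ -1.7004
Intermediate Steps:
R(b, B) = 10*b (R(b, B) = 5*(2*b) = 10*b)
(-271 - 166)/(R(-22, 21) + 477) = (-271 - 166)/(10*(-22) + 477) = -437/(-220 + 477) = -437/257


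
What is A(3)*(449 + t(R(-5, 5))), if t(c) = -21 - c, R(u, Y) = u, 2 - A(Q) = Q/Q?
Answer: 433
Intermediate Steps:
A(Q) = 1 (A(Q) = 2 - Q/Q = 2 - 1*1 = 2 - 1 = 1)
A(3)*(449 + t(R(-5, 5))) = 1*(449 + (-21 - 1*(-5))) = 1*(449 + (-21 + 5)) = 1*(449 - 16) = 1*433 = 433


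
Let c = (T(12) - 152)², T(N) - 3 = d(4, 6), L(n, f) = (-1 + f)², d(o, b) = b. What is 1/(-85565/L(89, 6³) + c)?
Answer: 9245/189033892 ≈ 4.8907e-5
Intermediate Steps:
T(N) = 9 (T(N) = 3 + 6 = 9)
c = 20449 (c = (9 - 152)² = (-143)² = 20449)
1/(-85565/L(89, 6³) + c) = 1/(-85565/(-1 + 6³)² + 20449) = 1/(-85565/(-1 + 216)² + 20449) = 1/(-85565/(215²) + 20449) = 1/(-85565/46225 + 20449) = 1/(-85565*1/46225 + 20449) = 1/(-17113/9245 + 20449) = 1/(189033892/9245) = 9245/189033892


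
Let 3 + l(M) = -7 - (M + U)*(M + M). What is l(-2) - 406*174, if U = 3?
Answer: -70650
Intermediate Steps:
l(M) = -10 - 2*M*(3 + M) (l(M) = -3 + (-7 - (M + 3)*(M + M)) = -3 + (-7 - (3 + M)*2*M) = -3 + (-7 - 2*M*(3 + M)) = -10 - 2*M*(3 + M))
l(-2) - 406*174 = (-10 - 6*(-2) - 2*(-2)**2) - 406*174 = (-10 + 12 - 2*4) - 70644 = (-10 + 12 - 8) - 70644 = -6 - 70644 = -70650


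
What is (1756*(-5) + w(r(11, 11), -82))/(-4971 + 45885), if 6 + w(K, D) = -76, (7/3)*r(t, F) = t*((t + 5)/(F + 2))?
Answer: -1477/6819 ≈ -0.21660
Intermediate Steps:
r(t, F) = 3*t*(5 + t)/(7*(2 + F)) (r(t, F) = 3*(t*((t + 5)/(F + 2)))/7 = 3*(t*((5 + t)/(2 + F)))/7 = 3*(t*(5 + t)/(2 + F))/7 = 3*t*(5 + t)/(7*(2 + F)))
w(K, D) = -82 (w(K, D) = -6 - 76 = -82)
(1756*(-5) + w(r(11, 11), -82))/(-4971 + 45885) = (1756*(-5) - 82)/(-4971 + 45885) = (-8780 - 82)/40914 = -8862*1/40914 = -1477/6819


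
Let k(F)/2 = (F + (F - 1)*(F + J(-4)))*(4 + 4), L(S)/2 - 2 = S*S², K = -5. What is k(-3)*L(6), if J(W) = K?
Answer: 202304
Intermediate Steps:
J(W) = -5
L(S) = 4 + 2*S³ (L(S) = 4 + 2*(S*S²) = 4 + 2*S³)
k(F) = 16*F + 16*(-1 + F)*(-5 + F) (k(F) = 2*((F + (F - 1)*(F - 5))*(4 + 4)) = 2*((F + (-1 + F)*(-5 + F))*8) = 2*(8*F + 8*(-1 + F)*(-5 + F)) = 16*F + 16*(-1 + F)*(-5 + F))
k(-3)*L(6) = (80 - 80*(-3) + 16*(-3)²)*(4 + 2*6³) = (80 + 240 + 16*9)*(4 + 2*216) = (80 + 240 + 144)*(4 + 432) = 464*436 = 202304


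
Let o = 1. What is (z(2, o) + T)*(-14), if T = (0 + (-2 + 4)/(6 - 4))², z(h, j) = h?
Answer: -42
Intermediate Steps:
T = 1 (T = (0 + 2/2)² = (0 + 2*(½))² = (0 + 1)² = 1² = 1)
(z(2, o) + T)*(-14) = (2 + 1)*(-14) = 3*(-14) = -42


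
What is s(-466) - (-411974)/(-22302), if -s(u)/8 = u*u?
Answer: -19372258435/11151 ≈ -1.7373e+6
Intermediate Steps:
s(u) = -8*u² (s(u) = -8*u*u = -8*u²)
s(-466) - (-411974)/(-22302) = -8*(-466)² - (-411974)/(-22302) = -8*217156 - (-411974)*(-1)/22302 = -1737248 - 1*205987/11151 = -1737248 - 205987/11151 = -19372258435/11151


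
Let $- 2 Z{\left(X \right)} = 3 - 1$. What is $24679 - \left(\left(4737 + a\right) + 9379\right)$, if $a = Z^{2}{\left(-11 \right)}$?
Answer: $10562$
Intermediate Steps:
$Z{\left(X \right)} = -1$ ($Z{\left(X \right)} = - \frac{3 - 1}{2} = \left(- \frac{1}{2}\right) 2 = -1$)
$a = 1$ ($a = \left(-1\right)^{2} = 1$)
$24679 - \left(\left(4737 + a\right) + 9379\right) = 24679 - \left(\left(4737 + 1\right) + 9379\right) = 24679 - \left(4738 + 9379\right) = 24679 - 14117 = 10562$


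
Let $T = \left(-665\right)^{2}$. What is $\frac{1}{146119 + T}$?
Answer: $\frac{1}{588344} \approx 1.6997 \cdot 10^{-6}$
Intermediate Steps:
$T = 442225$
$\frac{1}{146119 + T} = \frac{1}{146119 + 442225} = \frac{1}{588344}$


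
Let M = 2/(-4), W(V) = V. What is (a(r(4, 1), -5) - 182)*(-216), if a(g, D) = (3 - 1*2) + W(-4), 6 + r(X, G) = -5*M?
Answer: 39960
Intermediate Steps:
M = -½ (M = 2*(-¼) = -½ ≈ -0.50000)
r(X, G) = -7/2 (r(X, G) = -6 - 5*(-½) = -6 + 5/2 = -7/2)
a(g, D) = -3 (a(g, D) = (3 - 1*2) - 4 = (3 - 2) - 4 = 1 - 4 = -3)
(a(r(4, 1), -5) - 182)*(-216) = (-3 - 182)*(-216) = -185*(-216) = 39960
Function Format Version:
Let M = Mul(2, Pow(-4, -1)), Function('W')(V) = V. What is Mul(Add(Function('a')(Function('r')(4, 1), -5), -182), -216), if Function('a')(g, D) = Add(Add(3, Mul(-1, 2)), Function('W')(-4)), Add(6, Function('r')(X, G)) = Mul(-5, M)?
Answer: 39960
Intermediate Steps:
M = Rational(-1, 2) (M = Mul(2, Rational(-1, 4)) = Rational(-1, 2) ≈ -0.50000)
Function('r')(X, G) = Rational(-7, 2) (Function('r')(X, G) = Add(-6, Mul(-5, Rational(-1, 2))) = Add(-6, Rational(5, 2)) = Rational(-7, 2))
Function('a')(g, D) = -3 (Function('a')(g, D) = Add(Add(3, Mul(-1, 2)), -4) = Add(Add(3, -2), -4) = Add(1, -4) = -3)
Mul(Add(Function('a')(Function('r')(4, 1), -5), -182), -216) = Mul(Add(-3, -182), -216) = Mul(-185, -216) = 39960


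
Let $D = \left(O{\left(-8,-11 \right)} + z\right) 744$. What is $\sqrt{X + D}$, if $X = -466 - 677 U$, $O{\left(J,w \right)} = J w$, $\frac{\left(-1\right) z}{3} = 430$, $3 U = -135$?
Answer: $i \sqrt{864289} \approx 929.67 i$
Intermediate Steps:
$U = -45$ ($U = \frac{1}{3} \left(-135\right) = -45$)
$z = -1290$ ($z = \left(-3\right) 430 = -1290$)
$X = 29999$ ($X = -466 - -30465 = -466 + 30465 = 29999$)
$D = -894288$ ($D = \left(\left(-8\right) \left(-11\right) - 1290\right) 744 = \left(88 - 1290\right) 744 = \left(-1202\right) 744 = -894288$)
$\sqrt{X + D} = \sqrt{29999 - 894288} = \sqrt{-864289} = i \sqrt{864289}$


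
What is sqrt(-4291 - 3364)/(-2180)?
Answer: -I*sqrt(7655)/2180 ≈ -0.040134*I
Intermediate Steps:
sqrt(-4291 - 3364)/(-2180) = sqrt(-7655)*(-1/2180) = (I*sqrt(7655))*(-1/2180) = -I*sqrt(7655)/2180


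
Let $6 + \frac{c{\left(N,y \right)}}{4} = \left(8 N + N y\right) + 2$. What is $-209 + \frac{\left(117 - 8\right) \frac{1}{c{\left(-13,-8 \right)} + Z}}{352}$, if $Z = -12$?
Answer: $- \frac{2060013}{9856} \approx -209.01$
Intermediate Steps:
$c{\left(N,y \right)} = -16 + 32 N + 4 N y$ ($c{\left(N,y \right)} = -24 + 4 \left(\left(8 N + N y\right) + 2\right) = -24 + 4 \left(2 + 8 N + N y\right) = -24 + \left(8 + 32 N + 4 N y\right) = -16 + 32 N + 4 N y$)
$-209 + \frac{\left(117 - 8\right) \frac{1}{c{\left(-13,-8 \right)} + Z}}{352} = -209 + \frac{\left(117 - 8\right) \frac{1}{\left(-16 + 32 \left(-13\right) + 4 \left(-13\right) \left(-8\right)\right) - 12}}{352} = -209 + \frac{109}{\left(-16 - 416 + 416\right) - 12} \cdot \frac{1}{352} = -209 + \frac{109}{-16 - 12} \cdot \frac{1}{352} = -209 + \frac{109}{-28} \cdot \frac{1}{352} = -209 + 109 \left(- \frac{1}{28}\right) \frac{1}{352} = -209 - \frac{109}{9856} = - \frac{2060013}{9856}$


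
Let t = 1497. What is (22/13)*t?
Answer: 32934/13 ≈ 2533.4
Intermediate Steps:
(22/13)*t = (22/13)*1497 = 32934/13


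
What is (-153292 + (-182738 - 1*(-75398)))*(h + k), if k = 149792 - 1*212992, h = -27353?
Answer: 23601009496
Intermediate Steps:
k = -63200 (k = 149792 - 212992 = -63200)
(-153292 + (-182738 - 1*(-75398)))*(h + k) = (-153292 + (-182738 - 1*(-75398)))*(-27353 - 63200) = (-153292 + (-182738 + 75398))*(-90553) = (-153292 - 107340)*(-90553) = -260632*(-90553) = 23601009496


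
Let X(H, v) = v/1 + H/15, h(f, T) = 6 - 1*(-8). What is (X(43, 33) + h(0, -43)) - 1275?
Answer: -18377/15 ≈ -1225.1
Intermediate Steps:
h(f, T) = 14 (h(f, T) = 6 + 8 = 14)
X(H, v) = v + H/15 (X(H, v) = v*1 + H*(1/15) = v + H/15)
(X(43, 33) + h(0, -43)) - 1275 = ((33 + (1/15)*43) + 14) - 1275 = ((33 + 43/15) + 14) - 1275 = (538/15 + 14) - 1275 = 748/15 - 1275 = -18377/15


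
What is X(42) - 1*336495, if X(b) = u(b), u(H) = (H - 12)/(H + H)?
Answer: -4710925/14 ≈ -3.3649e+5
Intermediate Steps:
u(H) = (-12 + H)/(2*H) (u(H) = (-12 + H)/((2*H)) = (-12 + H)*(1/(2*H)) = (-12 + H)/(2*H))
X(b) = (-12 + b)/(2*b)
X(42) - 1*336495 = (1/2)*(-12 + 42)/42 - 1*336495 = (1/2)*(1/42)*30 - 336495 = 5/14 - 336495 = -4710925/14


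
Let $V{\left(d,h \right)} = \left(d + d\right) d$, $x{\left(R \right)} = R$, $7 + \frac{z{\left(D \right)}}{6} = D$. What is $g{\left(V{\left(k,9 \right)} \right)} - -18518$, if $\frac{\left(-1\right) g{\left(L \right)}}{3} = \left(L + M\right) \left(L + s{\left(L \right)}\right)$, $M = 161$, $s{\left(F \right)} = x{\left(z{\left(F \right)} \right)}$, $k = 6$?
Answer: $-304420$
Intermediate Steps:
$z{\left(D \right)} = -42 + 6 D$
$s{\left(F \right)} = -42 + 6 F$
$V{\left(d,h \right)} = 2 d^{2}$ ($V{\left(d,h \right)} = 2 d d = 2 d^{2}$)
$g{\left(L \right)} = - 3 \left(-42 + 7 L\right) \left(161 + L\right)$ ($g{\left(L \right)} = - 3 \left(L + 161\right) \left(L + \left(-42 + 6 L\right)\right) = - 3 \left(161 + L\right) \left(-42 + 7 L\right) = - 3 \left(-42 + 7 L\right) \left(161 + L\right)$)
$g{\left(V{\left(k,9 \right)} \right)} - -18518 = \left(20286 - 3255 \cdot 2 \cdot 6^{2} - 21 \left(2 \cdot 6^{2}\right)^{2}\right) - -18518 = \left(20286 - 3255 \cdot 2 \cdot 36 - 21 \left(2 \cdot 36\right)^{2}\right) + 18518 = \left(20286 - 234360 - 21 \cdot 72^{2}\right) + 18518 = \left(20286 - 234360 - 108864\right) + 18518 = -322938 + 18518 = -304420$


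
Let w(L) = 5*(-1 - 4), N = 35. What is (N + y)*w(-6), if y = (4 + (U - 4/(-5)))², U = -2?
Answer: -1071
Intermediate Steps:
w(L) = -25 (w(L) = 5*(-5) = -25)
y = 196/25 (y = (4 + (-2 - 4/(-5)))² = (4 + (-2 - 4*(-1)/5))² = (4 + (-2 - 1*(-⅘)))² = (4 + (-2 + ⅘))² = (4 - 6/5)² = (14/5)² = 196/25 ≈ 7.8400)
(N + y)*w(-6) = (35 + 196/25)*(-25) = (1071/25)*(-25) = -1071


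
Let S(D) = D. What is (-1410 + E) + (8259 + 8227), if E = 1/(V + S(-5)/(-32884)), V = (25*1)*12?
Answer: 148727863464/9865205 ≈ 15076.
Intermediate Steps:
V = 300 (V = 25*12 = 300)
E = 32884/9865205 (E = 1/(300 - 5/(-32884)) = 1/(300 - 5*(-1/32884)) = 1/(300 + 5/32884) = 1/(9865205/32884) = 32884/9865205 ≈ 0.0033333)
(-1410 + E) + (8259 + 8227) = (-1410 + 32884/9865205) + (8259 + 8227) = -13909906166/9865205 + 16486 = 148727863464/9865205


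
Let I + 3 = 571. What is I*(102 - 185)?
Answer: -47144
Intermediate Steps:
I = 568 (I = -3 + 571 = 568)
I*(102 - 185) = 568*(102 - 185) = 568*(-83) = -47144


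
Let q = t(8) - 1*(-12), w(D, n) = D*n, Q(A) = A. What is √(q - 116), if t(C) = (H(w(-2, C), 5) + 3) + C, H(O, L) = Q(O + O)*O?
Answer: √419 ≈ 20.469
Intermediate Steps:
H(O, L) = 2*O² (H(O, L) = (O + O)*O = (2*O)*O = 2*O²)
t(C) = 3 + C + 8*C² (t(C) = (2*(-2*C)² + 3) + C = (2*(4*C²) + 3) + C = (8*C² + 3) + C = (3 + 8*C²) + C = 3 + C + 8*C²)
q = 535 (q = (3 + 8 + 8*8²) - 1*(-12) = (3 + 8 + 8*64) + 12 = (3 + 8 + 512) + 12 = 523 + 12 = 535)
√(q - 116) = √(535 - 116) = √419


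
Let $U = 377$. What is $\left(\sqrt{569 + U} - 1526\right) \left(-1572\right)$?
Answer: $2398872 - 1572 \sqrt{946} \approx 2.3505 \cdot 10^{6}$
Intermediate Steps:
$\left(\sqrt{569 + U} - 1526\right) \left(-1572\right) = \left(\sqrt{569 + 377} - 1526\right) \left(-1572\right) = \left(\sqrt{946} - 1526\right) \left(-1572\right) = \left(-1526 + \sqrt{946}\right) \left(-1572\right) = 2398872 - 1572 \sqrt{946}$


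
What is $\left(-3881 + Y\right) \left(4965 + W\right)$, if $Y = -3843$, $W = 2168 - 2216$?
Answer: $-37978908$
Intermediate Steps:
$W = -48$
$\left(-3881 + Y\right) \left(4965 + W\right) = \left(-3881 - 3843\right) \left(4965 - 48\right) = \left(-7724\right) 4917 = -37978908$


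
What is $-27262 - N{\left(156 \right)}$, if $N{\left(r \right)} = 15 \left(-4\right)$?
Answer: $-27202$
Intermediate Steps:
$N{\left(r \right)} = -60$
$-27262 - N{\left(156 \right)} = -27262 - -60 = -27262 + 60 = -27202$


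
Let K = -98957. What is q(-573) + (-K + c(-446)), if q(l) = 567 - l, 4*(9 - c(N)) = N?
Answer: 200435/2 ≈ 1.0022e+5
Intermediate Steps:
c(N) = 9 - N/4
q(-573) + (-K + c(-446)) = (567 - 1*(-573)) + (-1*(-98957) + (9 - ¼*(-446))) = (567 + 573) + (98957 + (9 + 223/2)) = 1140 + (98957 + 241/2) = 1140 + 198155/2 = 200435/2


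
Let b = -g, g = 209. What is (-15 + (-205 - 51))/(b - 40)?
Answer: 271/249 ≈ 1.0884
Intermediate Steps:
b = -209 (b = -1*209 = -209)
(-15 + (-205 - 51))/(b - 40) = (-15 + (-205 - 51))/(-209 - 40) = (-15 - 256)/(-249) = -271*(-1/249) = 271/249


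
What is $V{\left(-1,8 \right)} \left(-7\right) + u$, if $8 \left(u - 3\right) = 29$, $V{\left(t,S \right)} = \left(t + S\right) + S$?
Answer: $- \frac{787}{8} \approx -98.375$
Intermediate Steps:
$V{\left(t,S \right)} = t + 2 S$ ($V{\left(t,S \right)} = \left(S + t\right) + S = t + 2 S$)
$u = \frac{53}{8}$ ($u = 3 + \frac{1}{8} \cdot 29 = 3 + \frac{29}{8} = \frac{53}{8} \approx 6.625$)
$V{\left(-1,8 \right)} \left(-7\right) + u = \left(-1 + 2 \cdot 8\right) \left(-7\right) + \frac{53}{8} = \left(-1 + 16\right) \left(-7\right) + \frac{53}{8} = 15 \left(-7\right) + \frac{53}{8} = -105 + \frac{53}{8} = - \frac{787}{8}$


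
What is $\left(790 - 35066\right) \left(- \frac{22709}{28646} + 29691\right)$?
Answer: $- \frac{14575966292426}{14323} \approx -1.0177 \cdot 10^{9}$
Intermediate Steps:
$\left(790 - 35066\right) \left(- \frac{22709}{28646} + 29691\right) = - 34276 \left(\left(-22709\right) \frac{1}{28646} + 29691\right) = - 34276 \left(- \frac{22709}{28646} + 29691\right) = \left(-34276\right) \frac{850505677}{28646} = - \frac{14575966292426}{14323}$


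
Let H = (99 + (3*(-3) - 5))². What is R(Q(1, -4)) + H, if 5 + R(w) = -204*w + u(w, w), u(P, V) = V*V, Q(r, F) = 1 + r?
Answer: 6816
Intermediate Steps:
u(P, V) = V²
R(w) = -5 + w² - 204*w (R(w) = -5 + (-204*w + w²) = -5 + (w² - 204*w) = -5 + w² - 204*w)
H = 7225 (H = (99 + (-9 - 5))² = (99 - 14)² = 85² = 7225)
R(Q(1, -4)) + H = (-5 + (1 + 1)² - 204*(1 + 1)) + 7225 = (-5 + 2² - 204*2) + 7225 = (-5 + 4 - 408) + 7225 = -409 + 7225 = 6816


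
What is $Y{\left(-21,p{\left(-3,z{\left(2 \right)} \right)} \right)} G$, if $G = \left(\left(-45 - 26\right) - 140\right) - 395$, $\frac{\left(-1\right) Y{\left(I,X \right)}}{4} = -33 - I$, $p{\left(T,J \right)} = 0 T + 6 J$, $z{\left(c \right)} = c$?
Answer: $-29088$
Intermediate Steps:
$p{\left(T,J \right)} = 6 J$ ($p{\left(T,J \right)} = 0 + 6 J = 6 J$)
$Y{\left(I,X \right)} = 132 + 4 I$ ($Y{\left(I,X \right)} = - 4 \left(-33 - I\right) = 132 + 4 I$)
$G = -606$ ($G = \left(-71 - 140\right) - 395 = -211 - 395 = -606$)
$Y{\left(-21,p{\left(-3,z{\left(2 \right)} \right)} \right)} G = \left(132 + 4 \left(-21\right)\right) \left(-606\right) = \left(132 - 84\right) \left(-606\right) = 48 \left(-606\right) = -29088$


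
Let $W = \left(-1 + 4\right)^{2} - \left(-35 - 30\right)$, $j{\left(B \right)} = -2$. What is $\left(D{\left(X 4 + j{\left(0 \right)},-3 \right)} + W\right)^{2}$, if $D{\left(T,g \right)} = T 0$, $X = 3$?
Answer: $5476$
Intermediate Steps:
$W = 74$ ($W = 3^{2} - \left(-35 - 30\right) = 9 - -65 = 9 + 65 = 74$)
$D{\left(T,g \right)} = 0$
$\left(D{\left(X 4 + j{\left(0 \right)},-3 \right)} + W\right)^{2} = \left(0 + 74\right)^{2} = 74^{2} = 5476$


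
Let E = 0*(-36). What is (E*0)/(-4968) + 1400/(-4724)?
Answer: -350/1181 ≈ -0.29636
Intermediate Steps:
E = 0
(E*0)/(-4968) + 1400/(-4724) = (0*0)/(-4968) + 1400/(-4724) = 0*(-1/4968) + 1400*(-1/4724) = 0 - 350/1181 = -350/1181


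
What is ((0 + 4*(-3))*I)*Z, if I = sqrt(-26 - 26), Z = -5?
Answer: 120*I*sqrt(13) ≈ 432.67*I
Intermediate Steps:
I = 2*I*sqrt(13) (I = sqrt(-52) = 2*I*sqrt(13) ≈ 7.2111*I)
((0 + 4*(-3))*I)*Z = ((0 + 4*(-3))*(2*I*sqrt(13)))*(-5) = ((0 - 12)*(2*I*sqrt(13)))*(-5) = -24*I*sqrt(13)*(-5) = 120*I*sqrt(13)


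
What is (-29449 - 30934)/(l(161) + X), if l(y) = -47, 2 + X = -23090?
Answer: 60383/23139 ≈ 2.6096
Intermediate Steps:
X = -23092 (X = -2 - 23090 = -23092)
(-29449 - 30934)/(l(161) + X) = (-29449 - 30934)/(-47 - 23092) = -60383/(-23139) = -60383*(-1/23139) = 60383/23139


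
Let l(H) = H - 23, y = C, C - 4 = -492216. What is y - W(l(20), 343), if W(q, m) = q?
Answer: -492209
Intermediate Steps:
C = -492212 (C = 4 - 492216 = -492212)
y = -492212
l(H) = -23 + H
y - W(l(20), 343) = -492212 - (-23 + 20) = -492212 - 1*(-3) = -492212 + 3 = -492209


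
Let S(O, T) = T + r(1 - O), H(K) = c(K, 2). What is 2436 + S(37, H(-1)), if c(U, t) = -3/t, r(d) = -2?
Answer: 4865/2 ≈ 2432.5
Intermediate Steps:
H(K) = -3/2
S(O, T) = -2 + T (S(O, T) = T - 2 = -2 + T)
2436 + S(37, H(-1)) = 2436 + (-2 - 3/2) = 2436 - 7/2 = 4865/2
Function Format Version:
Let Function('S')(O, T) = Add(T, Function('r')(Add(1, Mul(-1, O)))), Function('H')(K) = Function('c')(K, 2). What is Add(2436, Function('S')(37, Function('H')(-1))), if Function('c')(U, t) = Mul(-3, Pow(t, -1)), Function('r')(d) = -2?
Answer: Rational(4865, 2) ≈ 2432.5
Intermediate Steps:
Function('H')(K) = Rational(-3, 2) (Function('H')(K) = Mul(-3, Pow(2, -1)) = Mul(-3, Rational(1, 2)) = Rational(-3, 2))
Function('S')(O, T) = Add(-2, T) (Function('S')(O, T) = Add(T, -2) = Add(-2, T))
Add(2436, Function('S')(37, Function('H')(-1))) = Add(2436, Add(-2, Rational(-3, 2))) = Add(2436, Rational(-7, 2)) = Rational(4865, 2)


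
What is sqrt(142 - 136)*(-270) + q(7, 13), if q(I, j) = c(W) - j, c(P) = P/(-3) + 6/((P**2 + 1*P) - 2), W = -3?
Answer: -21/2 - 270*sqrt(6) ≈ -671.86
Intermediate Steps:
c(P) = 6/(-2 + P + P**2) - P/3 (c(P) = P*(-1/3) + 6/((P**2 + P) - 2) = -P/3 + 6/((P + P**2) - 2) = -P/3 + 6/(-2 + P + P**2) = 6/(-2 + P + P**2) - P/3)
q(I, j) = 5/2 - j (q(I, j) = (18 - 1*(-3)**2 - 1*(-3)**3 + 2*(-3))/(3*(-2 - 3 + (-3)**2)) - j = (18 - 1*9 - 1*(-27) - 6)/(3*(-2 - 3 + 9)) - j = (1/3)*(18 - 9 + 27 - 6)/4 - j = (1/3)*(1/4)*30 - j = 5/2 - j)
sqrt(142 - 136)*(-270) + q(7, 13) = sqrt(142 - 136)*(-270) + (5/2 - 1*13) = sqrt(6)*(-270) + (5/2 - 13) = -270*sqrt(6) - 21/2 = -21/2 - 270*sqrt(6)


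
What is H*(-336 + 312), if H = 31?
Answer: -744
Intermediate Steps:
H*(-336 + 312) = 31*(-336 + 312) = 31*(-24) = -744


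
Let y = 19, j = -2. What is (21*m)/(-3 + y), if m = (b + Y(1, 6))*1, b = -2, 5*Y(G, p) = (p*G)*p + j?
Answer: 63/10 ≈ 6.3000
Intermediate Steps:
Y(G, p) = -⅖ + G*p²/5 (Y(G, p) = ((p*G)*p - 2)/5 = ((G*p)*p - 2)/5 = (G*p² - 2)/5 = (-2 + G*p²)/5 = -⅖ + G*p²/5)
m = 24/5 (m = (-2 + (-⅖ + (⅕)*1*6²))*1 = (-2 + (-⅖ + (⅕)*1*36))*1 = (-2 + (-⅖ + 36/5))*1 = (-2 + 34/5)*1 = (24/5)*1 = 24/5 ≈ 4.8000)
(21*m)/(-3 + y) = (21*(24/5))/(-3 + 19) = (504/5)/16 = (504/5)*(1/16) = 63/10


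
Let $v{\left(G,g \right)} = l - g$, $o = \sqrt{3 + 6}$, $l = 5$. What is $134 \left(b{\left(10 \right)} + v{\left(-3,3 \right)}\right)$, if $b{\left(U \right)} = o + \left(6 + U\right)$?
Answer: $2814$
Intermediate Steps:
$o = 3$ ($o = \sqrt{9} = 3$)
$v{\left(G,g \right)} = 5 - g$
$b{\left(U \right)} = 9 + U$ ($b{\left(U \right)} = 3 + \left(6 + U\right) = 9 + U$)
$134 \left(b{\left(10 \right)} + v{\left(-3,3 \right)}\right) = 134 \left(\left(9 + 10\right) + \left(5 - 3\right)\right) = 134 \left(19 + \left(5 - 3\right)\right) = 134 \left(19 + 2\right) = 134 \cdot 21 = 2814$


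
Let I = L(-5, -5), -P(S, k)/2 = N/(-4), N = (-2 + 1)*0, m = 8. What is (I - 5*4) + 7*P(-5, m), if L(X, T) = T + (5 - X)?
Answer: -15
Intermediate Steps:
N = 0 (N = -1*0 = 0)
P(S, k) = 0 (P(S, k) = -0/(-4) = -0*(-1)/4 = -2*0 = 0)
L(X, T) = 5 + T - X
I = 5 (I = 5 - 5 - 1*(-5) = 5 - 5 + 5 = 5)
(I - 5*4) + 7*P(-5, m) = (5 - 5*4) + 7*0 = (5 - 20) + 0 = -15 + 0 = -15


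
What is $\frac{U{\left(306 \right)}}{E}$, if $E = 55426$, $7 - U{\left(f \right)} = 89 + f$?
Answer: $- \frac{194}{27713} \approx -0.0070003$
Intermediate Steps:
$U{\left(f \right)} = -82 - f$ ($U{\left(f \right)} = 7 - \left(89 + f\right) = -82 - f$)
$\frac{U{\left(306 \right)}}{E} = \frac{-82 - 306}{55426} = \left(-82 - 306\right) \frac{1}{55426} = \left(-388\right) \frac{1}{55426} = - \frac{194}{27713}$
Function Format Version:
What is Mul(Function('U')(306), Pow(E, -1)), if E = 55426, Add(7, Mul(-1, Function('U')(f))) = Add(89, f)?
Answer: Rational(-194, 27713) ≈ -0.0070003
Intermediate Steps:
Function('U')(f) = Add(-82, Mul(-1, f)) (Function('U')(f) = Add(7, Mul(-1, Add(89, f))) = Add(7, Add(-89, Mul(-1, f))) = Add(-82, Mul(-1, f)))
Mul(Function('U')(306), Pow(E, -1)) = Mul(Add(-82, Mul(-1, 306)), Pow(55426, -1)) = Mul(Add(-82, -306), Rational(1, 55426)) = Mul(-388, Rational(1, 55426)) = Rational(-194, 27713)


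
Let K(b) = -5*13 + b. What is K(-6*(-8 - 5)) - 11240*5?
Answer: -56187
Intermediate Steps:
K(b) = -65 + b
K(-6*(-8 - 5)) - 11240*5 = (-65 - 6*(-8 - 5)) - 11240*5 = (-65 - 6*(-13)) - 56200 = (-65 + 78) - 56200 = 13 - 56200 = -56187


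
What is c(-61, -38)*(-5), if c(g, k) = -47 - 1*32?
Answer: 395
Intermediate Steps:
c(g, k) = -79 (c(g, k) = -47 - 32 = -79)
c(-61, -38)*(-5) = -79*(-5) = 395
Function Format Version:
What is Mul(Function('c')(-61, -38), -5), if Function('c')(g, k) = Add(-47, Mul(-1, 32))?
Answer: 395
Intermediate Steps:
Function('c')(g, k) = -79 (Function('c')(g, k) = Add(-47, -32) = -79)
Mul(Function('c')(-61, -38), -5) = Mul(-79, -5) = 395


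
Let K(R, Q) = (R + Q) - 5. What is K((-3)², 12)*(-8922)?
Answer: -142752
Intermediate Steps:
K(R, Q) = -5 + Q + R (K(R, Q) = (Q + R) - 5 = -5 + Q + R)
K((-3)², 12)*(-8922) = (-5 + 12 + (-3)²)*(-8922) = (-5 + 12 + 9)*(-8922) = 16*(-8922) = -142752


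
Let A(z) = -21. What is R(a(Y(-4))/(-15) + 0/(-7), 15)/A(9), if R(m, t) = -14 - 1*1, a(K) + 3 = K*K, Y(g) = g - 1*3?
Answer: 5/7 ≈ 0.71429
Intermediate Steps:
Y(g) = -3 + g (Y(g) = g - 3 = -3 + g)
a(K) = -3 + K² (a(K) = -3 + K*K = -3 + K²)
R(m, t) = -15 (R(m, t) = -14 - 1 = -15)
R(a(Y(-4))/(-15) + 0/(-7), 15)/A(9) = -15/(-21) = -15*(-1/21) = 5/7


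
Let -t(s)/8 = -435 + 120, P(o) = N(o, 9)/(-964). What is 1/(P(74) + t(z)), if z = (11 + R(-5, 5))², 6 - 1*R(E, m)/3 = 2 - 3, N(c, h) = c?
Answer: 482/1214603 ≈ 0.00039684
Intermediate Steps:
R(E, m) = 21 (R(E, m) = 18 - 3*(2 - 3) = 18 - 3*(-1) = 18 + 3 = 21)
P(o) = -o/964 (P(o) = o/(-964) = o*(-1/964) = -o/964)
z = 1024 (z = (11 + 21)² = 32² = 1024)
t(s) = 2520 (t(s) = -8*(-435 + 120) = -8*(-315) = 2520)
1/(P(74) + t(z)) = 1/(-1/964*74 + 2520) = 1/(-37/482 + 2520) = 1/(1214603/482) = 482/1214603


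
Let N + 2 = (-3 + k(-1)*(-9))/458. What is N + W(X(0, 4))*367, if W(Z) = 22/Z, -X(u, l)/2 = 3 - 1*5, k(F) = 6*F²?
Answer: 461750/229 ≈ 2016.4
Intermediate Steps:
X(u, l) = 4 (X(u, l) = -2*(3 - 1*5) = -2*(3 - 5) = -2*(-2) = 4)
N = -973/458 (N = -2 + (-3 + (6*(-1)²)*(-9))/458 = -2 + (-3 + (6*1)*(-9))*(1/458) = -2 + (-3 + 6*(-9))*(1/458) = -2 + (-3 - 54)*(1/458) = -2 - 57*1/458 = -2 - 57/458 = -973/458 ≈ -2.1245)
N + W(X(0, 4))*367 = -973/458 + (22/4)*367 = -973/458 + (22*(¼))*367 = -973/458 + (11/2)*367 = -973/458 + 4037/2 = 461750/229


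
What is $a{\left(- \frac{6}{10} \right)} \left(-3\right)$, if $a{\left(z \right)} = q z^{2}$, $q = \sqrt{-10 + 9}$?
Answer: $- \frac{27 i}{25} \approx - 1.08 i$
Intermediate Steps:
$q = i$ ($q = \sqrt{-1} = i \approx 1.0 i$)
$a{\left(z \right)} = i z^{2}$
$a{\left(- \frac{6}{10} \right)} \left(-3\right) = i \left(- \frac{6}{10}\right)^{2} \left(-3\right) = i \left(\left(-6\right) \frac{1}{10}\right)^{2} \left(-3\right) = i \left(- \frac{3}{5}\right)^{2} \left(-3\right) = i \frac{9}{25} \left(-3\right) = \frac{9 i}{25} \left(-3\right) = - \frac{27 i}{25}$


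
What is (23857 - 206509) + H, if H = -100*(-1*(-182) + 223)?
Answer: -223152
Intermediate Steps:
H = -40500 (H = -100*(182 + 223) = -100*405 = -40500)
(23857 - 206509) + H = (23857 - 206509) - 40500 = -182652 - 40500 = -223152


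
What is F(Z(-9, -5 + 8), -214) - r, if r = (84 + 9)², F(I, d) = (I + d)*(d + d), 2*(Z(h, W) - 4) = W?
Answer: 80589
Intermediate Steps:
Z(h, W) = 4 + W/2
F(I, d) = 2*d*(I + d) (F(I, d) = (I + d)*(2*d) = 2*d*(I + d))
r = 8649 (r = 93² = 8649)
F(Z(-9, -5 + 8), -214) - r = 2*(-214)*((4 + (-5 + 8)/2) - 214) - 1*8649 = 2*(-214)*((4 + (½)*3) - 214) - 8649 = 2*(-214)*((4 + 3/2) - 214) - 8649 = 2*(-214)*(11/2 - 214) - 8649 = 2*(-214)*(-417/2) - 8649 = 89238 - 8649 = 80589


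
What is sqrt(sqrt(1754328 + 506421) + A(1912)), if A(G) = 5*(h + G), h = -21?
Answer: sqrt(9455 + sqrt(2260749)) ≈ 104.68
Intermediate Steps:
A(G) = -105 + 5*G (A(G) = 5*(-21 + G) = -105 + 5*G)
sqrt(sqrt(1754328 + 506421) + A(1912)) = sqrt(sqrt(1754328 + 506421) + (-105 + 5*1912)) = sqrt(sqrt(2260749) + (-105 + 9560)) = sqrt(sqrt(2260749) + 9455) = sqrt(9455 + sqrt(2260749))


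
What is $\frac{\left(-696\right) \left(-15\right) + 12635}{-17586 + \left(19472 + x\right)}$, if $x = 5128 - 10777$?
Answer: $- \frac{325}{53} \approx -6.1321$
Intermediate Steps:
$x = -5649$
$\frac{\left(-696\right) \left(-15\right) + 12635}{-17586 + \left(19472 + x\right)} = \frac{\left(-696\right) \left(-15\right) + 12635}{-17586 + \left(19472 - 5649\right)} = \frac{10440 + 12635}{-17586 + 13823} = \frac{23075}{-3763} = 23075 \left(- \frac{1}{3763}\right) = - \frac{325}{53}$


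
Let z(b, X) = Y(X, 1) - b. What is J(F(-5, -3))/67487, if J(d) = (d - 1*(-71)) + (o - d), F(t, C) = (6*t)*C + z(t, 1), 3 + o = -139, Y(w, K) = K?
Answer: -71/67487 ≈ -0.0010521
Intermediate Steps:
o = -142 (o = -3 - 139 = -142)
z(b, X) = 1 - b
F(t, C) = 1 - t + 6*C*t (F(t, C) = (6*t)*C + (1 - t) = 6*C*t + (1 - t) = 1 - t + 6*C*t)
J(d) = -71 (J(d) = (d - 1*(-71)) + (-142 - d) = (d + 71) + (-142 - d) = (71 + d) + (-142 - d) = -71)
J(F(-5, -3))/67487 = -71/67487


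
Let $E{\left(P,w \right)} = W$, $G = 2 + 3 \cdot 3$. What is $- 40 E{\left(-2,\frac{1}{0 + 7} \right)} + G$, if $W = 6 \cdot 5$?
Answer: $-1189$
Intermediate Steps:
$W = 30$
$G = 11$ ($G = 2 + 9 = 11$)
$E{\left(P,w \right)} = 30$
$- 40 E{\left(-2,\frac{1}{0 + 7} \right)} + G = \left(-40\right) 30 + 11 = -1200 + 11 = -1189$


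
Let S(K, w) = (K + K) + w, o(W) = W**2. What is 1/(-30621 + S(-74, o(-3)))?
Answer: -1/30760 ≈ -3.2510e-5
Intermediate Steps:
S(K, w) = w + 2*K (S(K, w) = 2*K + w = w + 2*K)
1/(-30621 + S(-74, o(-3))) = 1/(-30621 + ((-3)**2 + 2*(-74))) = 1/(-30621 + (9 - 148)) = 1/(-30621 - 139) = 1/(-30760) = -1/30760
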